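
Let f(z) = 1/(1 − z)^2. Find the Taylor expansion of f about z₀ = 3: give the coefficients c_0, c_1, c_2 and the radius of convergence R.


Let w = z − z₀, so z = z₀ + w.
Then 1 − z = 1 − (z₀ + w) = (1 − z₀) − w = -2 − w.
f(z) = 1/(-2 − w)^2 = (1/(-2)^2) · (1 − w/(-2))^{−2}.
By the binomial series (1−u)^{−2} = Σ_{n≥0} C(n+1, 1) u^n for |u|<1, with u = w/(-2):
  c_n = C(n+1, 1) / (-2)^(n+2).
  c_0 = 1/(-2)^2 = 1/4.
  c_1 = 2/(-2)^3 = -1/4.
  c_2 = 3/(-2)^4 = 3/16.
The series is valid for |w/d| < 1, i.e. |z − z₀| < |d|.
Radius of convergence: R = |1 − z₀| = |-2| = 2 (distance from z₀ to the singularity z = 1).

c_0 = 1/4, c_1 = -1/4, c_2 = 3/16; R = 2.


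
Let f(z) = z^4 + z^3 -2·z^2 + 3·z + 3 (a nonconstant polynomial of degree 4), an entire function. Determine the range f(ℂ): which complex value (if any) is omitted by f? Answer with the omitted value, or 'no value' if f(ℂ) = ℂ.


Little Picard bounds the complement of f(ℂ) to at most one point.
For every w ∈ ℂ, the equation p(z) − w = 0 is a nonconstant polynomial in z and hence has at least one root by the fundamental theorem of algebra. So p is surjective onto ℂ, omitting no value.

Omitted value: no value.


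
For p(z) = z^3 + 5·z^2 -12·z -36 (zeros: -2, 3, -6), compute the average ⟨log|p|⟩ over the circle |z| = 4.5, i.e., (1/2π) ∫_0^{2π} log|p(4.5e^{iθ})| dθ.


Zeros: -6, -2, 3; r = 4.5.
Inside |z| < r: -2, 3. Outside (|z| ≥ r): -6.
p(0) = -36, so log|p(0)| = log(36) = 3.5835.
Apply Jensen: I(r) = log|p(0)| + Σ_k log(r/|z_k|), summed over zeros inside |z| < r.
  log(r/|z_k|) for z_k = -2: log(4.5/2) = 0.8109
  log(r/|z_k|) for z_k = 3: log(4.5/3) = 0.4055
  Outside zeros (-6) contribute nothing to the Jensen sum.
Sum over inside zeros: 1.2164.
I(r) = log|p(0)| + (inside sum) = 3.5835 + 1.2164 = 4.7999.
Note: since some zeros are outside |z| ≤ r, the simplified n·log(r) form does NOT apply — only the inside zeros contribute.

I(r) ≈ 4.7999.


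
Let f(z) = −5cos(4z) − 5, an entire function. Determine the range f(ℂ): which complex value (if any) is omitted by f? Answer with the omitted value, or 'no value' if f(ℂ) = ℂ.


Little Picard bounds the complement of f(ℂ) to at most one point.
cos is entire and surjective onto ℂ: for every w ∈ ℂ, cos(ζ) = w has a solution ζ ∈ ℂ (e.g., via the complex inverse arccos). With ζ = 4z this gives z = ζ/(4). Then -5·cos(4z) takes every value in -5·ℂ = ℂ, and adding -5 is a bijection of ℂ. So f is surjective and omits no value. (Note: only on the real line is cos bounded by [−1, 1].)

Omitted value: no value.


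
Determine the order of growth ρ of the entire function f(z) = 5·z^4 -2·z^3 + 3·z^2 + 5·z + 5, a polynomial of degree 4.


|f(z)| ≤ Σ|c_k|·r^k = O(r^4) as r → ∞. Polynomial growth is O(e^{r^ε}) for every ε > 0 (since r^4/e^{r^ε} → 0), so ρ ≤ ε for all ε > 0, i.e. ρ = 0. Every nonconstant polynomial has order 0.
Therefore ρ = 0.

Order ρ = 0.


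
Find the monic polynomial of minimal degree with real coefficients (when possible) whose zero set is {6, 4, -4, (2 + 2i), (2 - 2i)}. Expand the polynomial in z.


The polynomial is p(z) = ∏_{α ∈ S} (z − α), where S = {6, 4, -4, (2 + 2i), (2 - 2i)}.
Expanding the product yields: p(z) = z^5 -10·z^4 + 16·z^3 + 112·z^2 -512·z + 768.
Note conjugate pairs combine to real quadratics: (z − (2+2i))(z − (2−2i)) = z² − 4z + 8.
The resulting polynomial has degree 5 and real coefficients as required.

p(z) = z^5 -10·z^4 + 16·z^3 + 112·z^2 -512·z + 768.


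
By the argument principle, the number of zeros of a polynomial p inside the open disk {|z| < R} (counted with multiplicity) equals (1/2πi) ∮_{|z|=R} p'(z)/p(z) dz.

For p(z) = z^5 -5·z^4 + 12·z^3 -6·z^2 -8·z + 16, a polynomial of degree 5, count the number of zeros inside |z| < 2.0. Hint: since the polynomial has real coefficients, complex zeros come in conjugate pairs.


The zeros of p are: (1 + 1i), (1 - 1i), (2 + 2i), (2 - 2i), -1.
Their magnitudes are: 1.414, 1.414, 2.828, 2.828, 1.
Zeros with |z| < R = 2.0: (1 + 1i), (1 - 1i), -1.
Count = 3.
By the argument principle, (1/2πi) ∮_{|z|=R} p'(z)/p(z) dz equals exactly this count.

Number of zeros inside |z| < 2.0: 3.


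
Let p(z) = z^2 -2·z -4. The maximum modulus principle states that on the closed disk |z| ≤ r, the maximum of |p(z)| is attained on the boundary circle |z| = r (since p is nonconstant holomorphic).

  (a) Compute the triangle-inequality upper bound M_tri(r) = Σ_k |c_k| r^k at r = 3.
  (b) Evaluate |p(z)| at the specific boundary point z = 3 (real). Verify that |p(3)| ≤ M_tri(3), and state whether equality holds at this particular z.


Coefficients: c_0 = -4, c_1 = -2, c_2 = 1. Radius r = 3.
Part (a). Triangle bound: M_tri(r) = Σ_k |c_k| r^k
  = |-4|·3^0 + |-2|·3^1 + |1|·3^2
  = 4 + 6 + 9 = 19.
This bounds M(r) := max_{|z|=r} |p(z)| from above; equality holds iff all terms c_k z^k can be made to align in phase at a single z on |z|=r.
Part (b). At z = 3 (real, on the circle |z| = r):
  p(3) = (-4)·3^0 + (-2)·3^1 + (1)·3^2 = -1.
  |p(3)| = 1.
Check: |p(3)| = 1 ≤ 19 = M_tri(3). ✓ Equality does not hold at z = 3 (the coefficients have mixed signs, so the terms do not all align in phase there).

M_tri(3) = 19; |p(3)| = 1; equality at z=3: no.


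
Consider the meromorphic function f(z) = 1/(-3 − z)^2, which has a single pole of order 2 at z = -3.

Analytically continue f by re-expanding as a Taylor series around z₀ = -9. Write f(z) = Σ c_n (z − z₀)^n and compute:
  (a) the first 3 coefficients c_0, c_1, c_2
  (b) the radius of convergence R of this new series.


Let w = z − z₀, so z = z₀ + w.
Then -3 − z = -3 − (z₀ + w) = (-3 − z₀) − w = 6 − w.
f(z) = 1/(6 − w)^2 = (1/(6)^2) · (1 − w/(6))^{−2}.
By the binomial series (1−u)^{−2} = Σ_{n≥0} C(n+1, 1) u^n for |u|<1, with u = w/(6):
  c_n = C(n+1, 1) / (6)^(n+2).
  c_0 = 1/(6)^2 = 1/36.
  c_1 = 2/(6)^3 = 1/108.
  c_2 = 3/(6)^4 = 1/432.
The series is valid for |w/d| < 1, i.e. |z − z₀| < |d|.
Radius of convergence: R = |-3 − z₀| = |6| = 6 (distance from z₀ to the singularity z = -3).

c_0 = 1/36, c_1 = 1/108, c_2 = 1/432; R = 6.


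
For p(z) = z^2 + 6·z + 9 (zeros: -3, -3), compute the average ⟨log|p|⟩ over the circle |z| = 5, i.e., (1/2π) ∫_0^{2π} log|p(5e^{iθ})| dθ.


Zeros: -3, -3; r = 5.
Inside |z| < r: -3, -3. Outside (|z| ≥ r): ∅.
p(0) = 9, so log|p(0)| = log(9) = 2.1972.
Apply Jensen: I(r) = log|p(0)| + Σ_k log(r/|z_k|), summed over zeros inside |z| < r.
  log(r/|z_k|) for z_k = -3: log(5/3) = 0.5108
  log(r/|z_k|) for z_k = -3: log(5/3) = 0.5108
Sum over inside zeros: 1.0217.
I(r) = log|p(0)| + (inside sum) = 2.1972 + 1.0217 = 3.2189.
Closed form (all zeros inside, monic): I(r) = n·log(r) = 2·log(5) = 3.2189. ✓

I(r) ≈ 3.2189.


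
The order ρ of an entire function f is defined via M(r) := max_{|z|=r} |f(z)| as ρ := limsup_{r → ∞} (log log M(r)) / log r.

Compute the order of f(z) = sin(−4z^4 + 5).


Write sin(w) = (e^{iw} ± e^{−iw})/(2 or 2i), so |sin(w)| ≤ e^{|w|}. With w = −4z^4 + 5, |w| ≤ 4r^4 + 5 on |z|=r, giving M(r) ≤ e^{4r^4 + 5} and ρ ≤ 4. For the lower bound, choose z on |z|=r with -4z^4 purely imaginary of modulus 4r^4; then |sin(−4z^4 + 5)| grows like e^{4r^4}/2, so ρ ≥ 4. Hence ρ = 4.
Therefore ρ = 4.

Order ρ = 4.


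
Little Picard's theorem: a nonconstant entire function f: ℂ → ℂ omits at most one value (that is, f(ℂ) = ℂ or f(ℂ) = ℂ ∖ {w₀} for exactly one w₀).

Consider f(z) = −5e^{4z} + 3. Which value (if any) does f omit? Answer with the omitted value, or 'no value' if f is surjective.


Little Picard bounds the complement of f(ℂ) to at most one point.
e^{4z} is never zero on ℂ, so -5·e^{4z} takes every value in ℂ ∖ {0}. Adding 3 shifts the range to ℂ ∖ {3}. Thus f omits exactly the value 3.

Omitted value: 3.


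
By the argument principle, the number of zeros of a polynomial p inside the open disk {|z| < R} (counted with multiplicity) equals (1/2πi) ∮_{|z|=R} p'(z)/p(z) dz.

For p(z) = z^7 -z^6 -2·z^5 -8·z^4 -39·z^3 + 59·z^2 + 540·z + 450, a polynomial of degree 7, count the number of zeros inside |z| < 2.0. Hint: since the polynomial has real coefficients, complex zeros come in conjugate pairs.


The zeros of p are: (0 + 3i), (0 - 3i), (-2 + 1i), (-2 - 1i), (3 + 1i), (3 - 1i), -1.
Their magnitudes are: 3, 3, 2.236, 2.236, 3.162, 3.162, 1.
Zeros with |z| < R = 2.0: -1.
Count = 1.
By the argument principle, (1/2πi) ∮_{|z|=R} p'(z)/p(z) dz equals exactly this count.

Number of zeros inside |z| < 2.0: 1.


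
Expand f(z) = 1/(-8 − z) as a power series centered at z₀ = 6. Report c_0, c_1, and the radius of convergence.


Let w = z − z₀, so z = z₀ + w.
Then -8 − z = -8 − (z₀ + w) = (-8 − z₀) − w = -14 − w.
f(z) = 1/(-14 − w) = (1/(-14)) · 1/(1 − w/(-14)) = Σ_{n≥0} w^n / (-14)^(n+1).
So c_n = 1/(-14)^(n+1):
  c_0 = 1/(-14)^1 = -1/14.
  c_1 = 1/(-14)^2 = 1/196.
The series is valid for |w/d| < 1, i.e. |z − z₀| < |d|.
Radius of convergence: R = |-8 − z₀| = |-14| = 14 (distance from z₀ to the singularity z = -8).

c_0 = -1/14, c_1 = 1/196; R = 14.


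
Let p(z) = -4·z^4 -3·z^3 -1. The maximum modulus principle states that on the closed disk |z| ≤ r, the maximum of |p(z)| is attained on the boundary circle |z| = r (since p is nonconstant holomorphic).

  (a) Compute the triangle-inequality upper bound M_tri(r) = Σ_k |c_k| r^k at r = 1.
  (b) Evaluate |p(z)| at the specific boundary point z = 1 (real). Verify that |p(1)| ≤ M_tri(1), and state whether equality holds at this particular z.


Coefficients: c_0 = -1, c_1 = 0, c_2 = 0, c_3 = -3, c_4 = -4. Radius r = 1.
Part (a). Triangle bound: M_tri(r) = Σ_k |c_k| r^k
  = |-1|·1^0 + |0|·1^1 + |0|·1^2 + |-3|·1^3 + |-4|·1^4
  = 1 + 0 + 0 + 3 + 4 = 8.
This bounds M(r) := max_{|z|=r} |p(z)| from above; equality holds iff all terms c_k z^k can be made to align in phase at a single z on |z|=r.
Part (b). At z = 1 (real, on the circle |z| = r):
  p(1) = (-1)·1^0 + (0)·1^1 + (0)·1^2 + (-3)·1^3 + (-4)·1^4 = -8.
  |p(1)| = 8.
Since all nonzero coefficients share the same sign, |p(1)| = 8 = M_tri(1); the triangle bound is attained at z = 1, so in fact M(r) = 8.

M_tri(1) = 8; |p(1)| = 8; equality at z=1: yes.


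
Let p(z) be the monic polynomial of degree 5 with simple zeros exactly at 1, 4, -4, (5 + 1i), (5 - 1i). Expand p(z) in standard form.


The polynomial is p(z) = ∏_{α ∈ S} (z − α), where S = {1, 4, -4, (5 + 1i), (5 - 1i)}.
Expanding the product yields: p(z) = z^5 -11·z^4 + 20·z^3 + 150·z^2 -576·z + 416.
Note conjugate pairs combine to real quadratics: (z − (5+1i))(z − (5−1i)) = z² − 10z + 26.
The resulting polynomial has degree 5 and real coefficients as required.

p(z) = z^5 -11·z^4 + 20·z^3 + 150·z^2 -576·z + 416.


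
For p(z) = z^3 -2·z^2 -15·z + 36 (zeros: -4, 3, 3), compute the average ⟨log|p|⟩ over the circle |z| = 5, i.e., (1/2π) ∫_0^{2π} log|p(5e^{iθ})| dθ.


Zeros: -4, 3, 3; r = 5.
Inside |z| < r: -4, 3, 3. Outside (|z| ≥ r): ∅.
p(0) = 36, so log|p(0)| = log(36) = 3.5835.
Apply Jensen: I(r) = log|p(0)| + Σ_k log(r/|z_k|), summed over zeros inside |z| < r.
  log(r/|z_k|) for z_k = -4: log(5/4) = 0.2231
  log(r/|z_k|) for z_k = 3: log(5/3) = 0.5108
  log(r/|z_k|) for z_k = 3: log(5/3) = 0.5108
Sum over inside zeros: 1.2448.
I(r) = log|p(0)| + (inside sum) = 3.5835 + 1.2448 = 4.8283.
Closed form (all zeros inside, monic): I(r) = n·log(r) = 3·log(5) = 4.8283. ✓

I(r) ≈ 4.8283.


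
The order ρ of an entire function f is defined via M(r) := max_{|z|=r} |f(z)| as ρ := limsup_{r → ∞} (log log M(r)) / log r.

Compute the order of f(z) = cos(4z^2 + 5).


Write cos(w) = (e^{iw} ± e^{−iw})/(2 or 2i), so |cos(w)| ≤ e^{|w|}. With w = 4z^2 + 5, |w| ≤ 4r^2 + 5 on |z|=r, giving M(r) ≤ e^{4r^2 + 5} and ρ ≤ 2. For the lower bound, choose z on |z|=r with 4z^2 purely imaginary of modulus 4r^2; then |cos(4z^2 + 5)| grows like e^{4r^2}/2, so ρ ≥ 2. Hence ρ = 2.
Therefore ρ = 2.

Order ρ = 2.


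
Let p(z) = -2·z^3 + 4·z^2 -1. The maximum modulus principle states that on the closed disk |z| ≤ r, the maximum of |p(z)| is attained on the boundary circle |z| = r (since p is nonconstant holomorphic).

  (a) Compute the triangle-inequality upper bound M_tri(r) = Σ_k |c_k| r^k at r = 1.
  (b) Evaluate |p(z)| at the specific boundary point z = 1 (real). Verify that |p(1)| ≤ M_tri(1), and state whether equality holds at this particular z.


Coefficients: c_0 = -1, c_1 = 0, c_2 = 4, c_3 = -2. Radius r = 1.
Part (a). Triangle bound: M_tri(r) = Σ_k |c_k| r^k
  = |-1|·1^0 + |0|·1^1 + |4|·1^2 + |-2|·1^3
  = 1 + 0 + 4 + 2 = 7.
This bounds M(r) := max_{|z|=r} |p(z)| from above; equality holds iff all terms c_k z^k can be made to align in phase at a single z on |z|=r.
Part (b). At z = 1 (real, on the circle |z| = r):
  p(1) = (-1)·1^0 + (0)·1^1 + (4)·1^2 + (-2)·1^3 = 1.
  |p(1)| = 1.
Check: |p(1)| = 1 ≤ 7 = M_tri(1). ✓ Equality does not hold at z = 1 (the coefficients have mixed signs, so the terms do not all align in phase there).

M_tri(1) = 7; |p(1)| = 1; equality at z=1: no.


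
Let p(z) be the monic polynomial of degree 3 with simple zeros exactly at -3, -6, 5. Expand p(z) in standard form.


The polynomial is p(z) = ∏_{α ∈ S} (z − α), where S = {-3, -6, 5}.
Expanding the product yields: p(z) = z^3 + 4·z^2 -27·z -90.
The resulting polynomial has degree 3 and real coefficients as required.

p(z) = z^3 + 4·z^2 -27·z -90.


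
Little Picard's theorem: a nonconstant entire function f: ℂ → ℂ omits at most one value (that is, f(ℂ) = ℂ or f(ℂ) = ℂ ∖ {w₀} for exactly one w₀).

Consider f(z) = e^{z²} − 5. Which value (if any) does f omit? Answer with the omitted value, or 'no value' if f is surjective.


Little Picard bounds the complement of f(ℂ) to at most one point.
The exponent g(z) = z² is a nonconstant polynomial, hence surjective onto ℂ. So e^{g(z)} takes every value in {e^w : w ∈ ℂ} = ℂ ∖ {0}. Adding -5 shifts the range to ℂ ∖ {-5}. f omits exactly -5.

Omitted value: -5.


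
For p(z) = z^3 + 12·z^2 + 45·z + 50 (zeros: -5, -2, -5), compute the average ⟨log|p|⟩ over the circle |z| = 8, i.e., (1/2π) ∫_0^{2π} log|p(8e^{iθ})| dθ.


Zeros: -5, -5, -2; r = 8.
Inside |z| < r: -5, -5, -2. Outside (|z| ≥ r): ∅.
p(0) = 50, so log|p(0)| = log(50) = 3.9120.
Apply Jensen: I(r) = log|p(0)| + Σ_k log(r/|z_k|), summed over zeros inside |z| < r.
  log(r/|z_k|) for z_k = -5: log(8/5) = 0.4700
  log(r/|z_k|) for z_k = -2: log(8/2) = 1.3863
  log(r/|z_k|) for z_k = -5: log(8/5) = 0.4700
Sum over inside zeros: 2.3263.
I(r) = log|p(0)| + (inside sum) = 3.9120 + 2.3263 = 6.2383.
Closed form (all zeros inside, monic): I(r) = n·log(r) = 3·log(8) = 6.2383. ✓

I(r) ≈ 6.2383.


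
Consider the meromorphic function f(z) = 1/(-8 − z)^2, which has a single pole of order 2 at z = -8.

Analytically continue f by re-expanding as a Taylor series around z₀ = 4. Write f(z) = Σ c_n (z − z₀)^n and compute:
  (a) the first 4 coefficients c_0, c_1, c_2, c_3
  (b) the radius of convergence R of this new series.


Let w = z − z₀, so z = z₀ + w.
Then -8 − z = -8 − (z₀ + w) = (-8 − z₀) − w = -12 − w.
f(z) = 1/(-12 − w)^2 = (1/(-12)^2) · (1 − w/(-12))^{−2}.
By the binomial series (1−u)^{−2} = Σ_{n≥0} C(n+1, 1) u^n for |u|<1, with u = w/(-12):
  c_n = C(n+1, 1) / (-12)^(n+2).
  c_0 = 1/(-12)^2 = 1/144.
  c_1 = 2/(-12)^3 = -1/864.
  c_2 = 3/(-12)^4 = 1/6912.
  c_3 = 4/(-12)^5 = -1/62208.
The series is valid for |w/d| < 1, i.e. |z − z₀| < |d|.
Radius of convergence: R = |-8 − z₀| = |-12| = 12 (distance from z₀ to the singularity z = -8).

c_0 = 1/144, c_1 = -1/864, c_2 = 1/6912, c_3 = -1/62208; R = 12.


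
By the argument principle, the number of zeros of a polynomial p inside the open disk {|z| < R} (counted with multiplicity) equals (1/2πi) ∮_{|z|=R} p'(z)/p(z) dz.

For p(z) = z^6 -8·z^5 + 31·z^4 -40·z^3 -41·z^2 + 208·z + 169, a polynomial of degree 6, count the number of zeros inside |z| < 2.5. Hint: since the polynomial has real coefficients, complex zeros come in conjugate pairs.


The zeros of p are: -1, -1, (2 + 3i), (2 - 3i), (3 + 2i), (3 - 2i).
Their magnitudes are: 1, 1, 3.606, 3.606, 3.606, 3.606.
Zeros with |z| < R = 2.5: -1, -1.
Count = 2.
By the argument principle, (1/2πi) ∮_{|z|=R} p'(z)/p(z) dz equals exactly this count.

Number of zeros inside |z| < 2.5: 2.


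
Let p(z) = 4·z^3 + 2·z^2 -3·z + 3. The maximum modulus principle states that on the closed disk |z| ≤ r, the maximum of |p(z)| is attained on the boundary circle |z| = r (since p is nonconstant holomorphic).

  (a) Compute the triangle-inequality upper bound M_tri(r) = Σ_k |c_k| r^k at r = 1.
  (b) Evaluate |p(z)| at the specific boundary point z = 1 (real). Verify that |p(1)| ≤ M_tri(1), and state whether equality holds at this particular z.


Coefficients: c_0 = 3, c_1 = -3, c_2 = 2, c_3 = 4. Radius r = 1.
Part (a). Triangle bound: M_tri(r) = Σ_k |c_k| r^k
  = |3|·1^0 + |-3|·1^1 + |2|·1^2 + |4|·1^3
  = 3 + 3 + 2 + 4 = 12.
This bounds M(r) := max_{|z|=r} |p(z)| from above; equality holds iff all terms c_k z^k can be made to align in phase at a single z on |z|=r.
Part (b). At z = 1 (real, on the circle |z| = r):
  p(1) = (3)·1^0 + (-3)·1^1 + (2)·1^2 + (4)·1^3 = 6.
  |p(1)| = 6.
Check: |p(1)| = 6 ≤ 12 = M_tri(1). ✓ Equality does not hold at z = 1 (the coefficients have mixed signs, so the terms do not all align in phase there).

M_tri(1) = 12; |p(1)| = 6; equality at z=1: no.


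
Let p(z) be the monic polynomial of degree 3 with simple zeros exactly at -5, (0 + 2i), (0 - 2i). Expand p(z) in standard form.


The polynomial is p(z) = ∏_{α ∈ S} (z − α), where S = {-5, (0 + 2i), (0 - 2i)}.
Expanding the product yields: p(z) = z^3 + 5·z^2 + 4·z + 20.
Note conjugate pairs combine to real quadratics: (z − (0+2i))(z − (0−2i)) = z² + 4.
The resulting polynomial has degree 3 and real coefficients as required.

p(z) = z^3 + 5·z^2 + 4·z + 20.


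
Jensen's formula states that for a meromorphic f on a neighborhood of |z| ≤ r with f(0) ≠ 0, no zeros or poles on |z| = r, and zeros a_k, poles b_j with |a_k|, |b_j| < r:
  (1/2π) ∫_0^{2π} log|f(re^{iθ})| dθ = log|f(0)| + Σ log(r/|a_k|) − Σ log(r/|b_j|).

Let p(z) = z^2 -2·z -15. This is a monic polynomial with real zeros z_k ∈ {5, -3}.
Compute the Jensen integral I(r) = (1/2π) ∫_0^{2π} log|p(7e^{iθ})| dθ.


Zeros: -3, 5; r = 7.
Inside |z| < r: -3, 5. Outside (|z| ≥ r): ∅.
p(0) = -15, so log|p(0)| = log(15) = 2.7081.
Apply Jensen: I(r) = log|p(0)| + Σ_k log(r/|z_k|), summed over zeros inside |z| < r.
  log(r/|z_k|) for z_k = 5: log(7/5) = 0.3365
  log(r/|z_k|) for z_k = -3: log(7/3) = 0.8473
Sum over inside zeros: 1.1838.
I(r) = log|p(0)| + (inside sum) = 2.7081 + 1.1838 = 3.8918.
Closed form (all zeros inside, monic): I(r) = n·log(r) = 2·log(7) = 3.8918. ✓

I(r) ≈ 3.8918.


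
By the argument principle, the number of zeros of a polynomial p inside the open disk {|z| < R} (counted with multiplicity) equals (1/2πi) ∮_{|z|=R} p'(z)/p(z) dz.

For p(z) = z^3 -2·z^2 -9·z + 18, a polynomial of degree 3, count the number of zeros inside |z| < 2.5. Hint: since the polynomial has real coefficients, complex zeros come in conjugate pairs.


The zeros of p are: -3, 3, 2.
Their magnitudes are: 3, 3, 2.
Zeros with |z| < R = 2.5: 2.
Count = 1.
By the argument principle, (1/2πi) ∮_{|z|=R} p'(z)/p(z) dz equals exactly this count.

Number of zeros inside |z| < 2.5: 1.


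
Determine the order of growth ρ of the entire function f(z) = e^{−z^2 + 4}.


|e^{−z^2 + 4}| = e^{Re(-1·z^2) + 4} ≤ e^{1|z|^2 + 4} = e^{1r^2 + 4} on |z| = r, so ρ ≤ 2. Choosing z on |z|=r so that -1·z^2 is real positive (always possible by picking arg z appropriately) gives |f(z)| = e^{1r^2 + 4}, matching the bound. The additive constant 4 does not affect log log M(r) ~ 2·log r. Hence ρ = 2.
Therefore ρ = 2.

Order ρ = 2.


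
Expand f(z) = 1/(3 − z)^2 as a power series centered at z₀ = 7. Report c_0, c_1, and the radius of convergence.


Let w = z − z₀, so z = z₀ + w.
Then 3 − z = 3 − (z₀ + w) = (3 − z₀) − w = -4 − w.
f(z) = 1/(-4 − w)^2 = (1/(-4)^2) · (1 − w/(-4))^{−2}.
By the binomial series (1−u)^{−2} = Σ_{n≥0} C(n+1, 1) u^n for |u|<1, with u = w/(-4):
  c_n = C(n+1, 1) / (-4)^(n+2).
  c_0 = 1/(-4)^2 = 1/16.
  c_1 = 2/(-4)^3 = -1/32.
The series is valid for |w/d| < 1, i.e. |z − z₀| < |d|.
Radius of convergence: R = |3 − z₀| = |-4| = 4 (distance from z₀ to the singularity z = 3).

c_0 = 1/16, c_1 = -1/32; R = 4.


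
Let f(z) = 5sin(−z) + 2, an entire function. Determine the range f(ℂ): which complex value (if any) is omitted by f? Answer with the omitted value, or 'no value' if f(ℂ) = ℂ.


Little Picard bounds the complement of f(ℂ) to at most one point.
sin is entire and surjective onto ℂ: for every w ∈ ℂ, sin(ζ) = w has a solution ζ ∈ ℂ (e.g., via the complex inverse arcsin). With ζ = −z this gives z = ζ/(-1). Then 5·sin(−z) takes every value in 5·ℂ = ℂ, and adding 2 is a bijection of ℂ. So f is surjective and omits no value. (Note: only on the real line is sin bounded by [−1, 1].)

Omitted value: no value.


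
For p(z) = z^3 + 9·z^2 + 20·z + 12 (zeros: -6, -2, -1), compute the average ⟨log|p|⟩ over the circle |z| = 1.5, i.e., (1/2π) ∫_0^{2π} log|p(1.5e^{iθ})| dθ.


Zeros: -6, -2, -1; r = 1.5.
Inside |z| < r: -1. Outside (|z| ≥ r): -6, -2.
p(0) = 12, so log|p(0)| = log(12) = 2.4849.
Apply Jensen: I(r) = log|p(0)| + Σ_k log(r/|z_k|), summed over zeros inside |z| < r.
  log(r/|z_k|) for z_k = -1: log(1.5/1) = 0.4055
  Outside zeros (-6, -2) contribute nothing to the Jensen sum.
Sum over inside zeros: 0.4055.
I(r) = log|p(0)| + (inside sum) = 2.4849 + 0.4055 = 2.8904.
Note: since some zeros are outside |z| ≤ r, the simplified n·log(r) form does NOT apply — only the inside zeros contribute.

I(r) ≈ 2.8904.


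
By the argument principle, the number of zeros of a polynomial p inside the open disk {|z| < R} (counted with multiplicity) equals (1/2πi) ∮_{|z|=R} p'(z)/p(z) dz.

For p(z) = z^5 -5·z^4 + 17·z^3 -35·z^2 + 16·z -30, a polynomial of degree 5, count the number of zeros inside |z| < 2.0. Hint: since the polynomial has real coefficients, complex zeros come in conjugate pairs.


The zeros of p are: (1 + 3i), (1 - 3i), (0 + 1i), (0 - 1i), 3.
Their magnitudes are: 3.162, 3.162, 1, 1, 3.
Zeros with |z| < R = 2.0: (0 + 1i), (0 - 1i).
Count = 2.
By the argument principle, (1/2πi) ∮_{|z|=R} p'(z)/p(z) dz equals exactly this count.

Number of zeros inside |z| < 2.0: 2.


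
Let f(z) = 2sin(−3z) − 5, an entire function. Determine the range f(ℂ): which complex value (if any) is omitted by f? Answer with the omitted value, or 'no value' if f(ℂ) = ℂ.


Little Picard bounds the complement of f(ℂ) to at most one point.
sin is entire and surjective onto ℂ: for every w ∈ ℂ, sin(ζ) = w has a solution ζ ∈ ℂ (e.g., via the complex inverse arcsin). With ζ = −3z this gives z = ζ/(-3). Then 2·sin(−3z) takes every value in 2·ℂ = ℂ, and adding -5 is a bijection of ℂ. So f is surjective and omits no value. (Note: only on the real line is sin bounded by [−1, 1].)

Omitted value: no value.


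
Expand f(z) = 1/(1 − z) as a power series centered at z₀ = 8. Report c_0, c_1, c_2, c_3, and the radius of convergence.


Let w = z − z₀, so z = z₀ + w.
Then 1 − z = 1 − (z₀ + w) = (1 − z₀) − w = -7 − w.
f(z) = 1/(-7 − w) = (1/(-7)) · 1/(1 − w/(-7)) = Σ_{n≥0} w^n / (-7)^(n+1).
So c_n = 1/(-7)^(n+1):
  c_0 = 1/(-7)^1 = -1/7.
  c_1 = 1/(-7)^2 = 1/49.
  c_2 = 1/(-7)^3 = -1/343.
  c_3 = 1/(-7)^4 = 1/2401.
The series is valid for |w/d| < 1, i.e. |z − z₀| < |d|.
Radius of convergence: R = |1 − z₀| = |-7| = 7 (distance from z₀ to the singularity z = 1).

c_0 = -1/7, c_1 = 1/49, c_2 = -1/343, c_3 = 1/2401; R = 7.


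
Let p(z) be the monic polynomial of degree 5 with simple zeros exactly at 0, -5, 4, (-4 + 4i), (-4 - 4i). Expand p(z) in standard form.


The polynomial is p(z) = ∏_{α ∈ S} (z − α), where S = {0, -5, 4, (-4 + 4i), (-4 - 4i)}.
Expanding the product yields: p(z) = z^5 + 9·z^4 + 20·z^3 -128·z^2 -640·z.
Note conjugate pairs combine to real quadratics: (z − (-4+4i))(z − (-4−4i)) = z² + 8z + 32.
The resulting polynomial has degree 5 and real coefficients as required.

p(z) = z^5 + 9·z^4 + 20·z^3 -128·z^2 -640·z.


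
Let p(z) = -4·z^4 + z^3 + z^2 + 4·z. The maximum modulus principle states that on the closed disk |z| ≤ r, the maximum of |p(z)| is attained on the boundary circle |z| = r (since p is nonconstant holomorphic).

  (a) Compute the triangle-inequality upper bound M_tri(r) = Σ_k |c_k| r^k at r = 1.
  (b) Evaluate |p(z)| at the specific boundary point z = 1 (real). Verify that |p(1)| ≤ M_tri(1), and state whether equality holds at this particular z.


Coefficients: c_0 = 0, c_1 = 4, c_2 = 1, c_3 = 1, c_4 = -4. Radius r = 1.
Part (a). Triangle bound: M_tri(r) = Σ_k |c_k| r^k
  = |0|·1^0 + |4|·1^1 + |1|·1^2 + |1|·1^3 + |-4|·1^4
  = 0 + 4 + 1 + 1 + 4 = 10.
This bounds M(r) := max_{|z|=r} |p(z)| from above; equality holds iff all terms c_k z^k can be made to align in phase at a single z on |z|=r.
Part (b). At z = 1 (real, on the circle |z| = r):
  p(1) = (0)·1^0 + (4)·1^1 + (1)·1^2 + (1)·1^3 + (-4)·1^4 = 2.
  |p(1)| = 2.
Check: |p(1)| = 2 ≤ 10 = M_tri(1). ✓ Equality does not hold at z = 1 (the coefficients have mixed signs, so the terms do not all align in phase there).

M_tri(1) = 10; |p(1)| = 2; equality at z=1: no.


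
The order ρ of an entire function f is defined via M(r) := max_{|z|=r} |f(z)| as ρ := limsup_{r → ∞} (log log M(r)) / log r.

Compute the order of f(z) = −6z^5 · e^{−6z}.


M(r) = max_{|z|=r} |-6|·|z|^5·|e^{−6z}| = 6·r^5 · e^{6r^1} (the factors attain their maxima compatibly on |z|=r). Then log M(r) = log 6 + 5·log r + 6r^1, dominated by the last term, so log log M(r) ~ 1·log r. The polynomial factor -6z^5 contributes only a log r term and does not affect the order. ρ = 1.
Therefore ρ = 1.

Order ρ = 1.


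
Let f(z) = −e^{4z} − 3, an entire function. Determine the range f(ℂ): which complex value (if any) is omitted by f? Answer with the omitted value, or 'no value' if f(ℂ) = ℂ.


Little Picard bounds the complement of f(ℂ) to at most one point.
e^{4z} is never zero on ℂ, so -1·e^{4z} takes every value in ℂ ∖ {0}. Adding -3 shifts the range to ℂ ∖ {-3}. Thus f omits exactly the value -3.

Omitted value: -3.


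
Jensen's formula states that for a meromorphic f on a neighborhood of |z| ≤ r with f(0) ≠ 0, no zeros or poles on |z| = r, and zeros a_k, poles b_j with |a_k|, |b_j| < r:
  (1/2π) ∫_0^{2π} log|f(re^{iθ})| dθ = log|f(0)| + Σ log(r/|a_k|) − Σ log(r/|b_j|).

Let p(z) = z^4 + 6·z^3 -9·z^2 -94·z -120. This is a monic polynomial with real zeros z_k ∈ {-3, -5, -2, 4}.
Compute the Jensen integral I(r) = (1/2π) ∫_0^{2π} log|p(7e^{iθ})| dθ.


Zeros: -5, -3, -2, 4; r = 7.
Inside |z| < r: -5, -3, -2, 4. Outside (|z| ≥ r): ∅.
p(0) = -120, so log|p(0)| = log(120) = 4.7875.
Apply Jensen: I(r) = log|p(0)| + Σ_k log(r/|z_k|), summed over zeros inside |z| < r.
  log(r/|z_k|) for z_k = -3: log(7/3) = 0.8473
  log(r/|z_k|) for z_k = -5: log(7/5) = 0.3365
  log(r/|z_k|) for z_k = -2: log(7/2) = 1.2528
  log(r/|z_k|) for z_k = 4: log(7/4) = 0.5596
Sum over inside zeros: 2.9961.
I(r) = log|p(0)| + (inside sum) = 4.7875 + 2.9961 = 7.7836.
Closed form (all zeros inside, monic): I(r) = n·log(r) = 4·log(7) = 7.7836. ✓

I(r) ≈ 7.7836.


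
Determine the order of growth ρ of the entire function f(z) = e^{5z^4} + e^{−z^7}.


Each summand is entire of order 4 and 7 respectively (as in the single-exponential case). The order of a sum is at most the max of the orders, so ρ ≤ 7. For the lower bound: on |z|=r choose arg z so that -1z^7 is real positive; then |e^{-1z^7}| = e^{1r^7} while |e^{5z^4}| ≤ e^{5r^4} = o(e^{1r^7}). So |f| ≥ e^{1r^7}(1 − o(1)) and ρ ≥ 7. Hence ρ = max(4, 7) = 7.
Therefore ρ = 7.

Order ρ = 7.


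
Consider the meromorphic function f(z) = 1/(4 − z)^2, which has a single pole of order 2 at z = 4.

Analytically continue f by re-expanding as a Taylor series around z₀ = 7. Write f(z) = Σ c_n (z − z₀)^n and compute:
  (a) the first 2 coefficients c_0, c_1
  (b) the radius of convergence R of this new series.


Let w = z − z₀, so z = z₀ + w.
Then 4 − z = 4 − (z₀ + w) = (4 − z₀) − w = -3 − w.
f(z) = 1/(-3 − w)^2 = (1/(-3)^2) · (1 − w/(-3))^{−2}.
By the binomial series (1−u)^{−2} = Σ_{n≥0} C(n+1, 1) u^n for |u|<1, with u = w/(-3):
  c_n = C(n+1, 1) / (-3)^(n+2).
  c_0 = 1/(-3)^2 = 1/9.
  c_1 = 2/(-3)^3 = -2/27.
The series is valid for |w/d| < 1, i.e. |z − z₀| < |d|.
Radius of convergence: R = |4 − z₀| = |-3| = 3 (distance from z₀ to the singularity z = 4).

c_0 = 1/9, c_1 = -2/27; R = 3.


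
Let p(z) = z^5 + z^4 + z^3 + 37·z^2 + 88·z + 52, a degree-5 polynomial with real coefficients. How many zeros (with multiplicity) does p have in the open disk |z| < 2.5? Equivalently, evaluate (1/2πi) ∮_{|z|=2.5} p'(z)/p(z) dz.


The zeros of p are: -2, -2, (2 + 3i), (2 - 3i), -1.
Their magnitudes are: 2, 2, 3.606, 3.606, 1.
Zeros with |z| < R = 2.5: -2, -2, -1.
Count = 3.
By the argument principle, (1/2πi) ∮_{|z|=R} p'(z)/p(z) dz equals exactly this count.

Number of zeros inside |z| < 2.5: 3.


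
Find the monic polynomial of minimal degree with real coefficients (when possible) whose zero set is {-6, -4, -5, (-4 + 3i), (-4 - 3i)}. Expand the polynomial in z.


The polynomial is p(z) = ∏_{α ∈ S} (z − α), where S = {-6, -4, -5, (-4 + 3i), (-4 - 3i)}.
Expanding the product yields: p(z) = z^5 + 23·z^4 + 219·z^3 + 1087·z^2 + 2810·z + 3000.
Note conjugate pairs combine to real quadratics: (z − (-4+3i))(z − (-4−3i)) = z² + 8z + 25.
The resulting polynomial has degree 5 and real coefficients as required.

p(z) = z^5 + 23·z^4 + 219·z^3 + 1087·z^2 + 2810·z + 3000.


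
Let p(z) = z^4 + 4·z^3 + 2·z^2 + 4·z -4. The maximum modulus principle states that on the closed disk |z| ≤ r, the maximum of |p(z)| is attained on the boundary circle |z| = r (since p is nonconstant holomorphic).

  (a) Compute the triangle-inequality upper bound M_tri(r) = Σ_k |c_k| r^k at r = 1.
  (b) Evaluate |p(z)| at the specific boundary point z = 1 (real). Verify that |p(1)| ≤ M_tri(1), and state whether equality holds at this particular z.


Coefficients: c_0 = -4, c_1 = 4, c_2 = 2, c_3 = 4, c_4 = 1. Radius r = 1.
Part (a). Triangle bound: M_tri(r) = Σ_k |c_k| r^k
  = |-4|·1^0 + |4|·1^1 + |2|·1^2 + |4|·1^3 + |1|·1^4
  = 4 + 4 + 2 + 4 + 1 = 15.
This bounds M(r) := max_{|z|=r} |p(z)| from above; equality holds iff all terms c_k z^k can be made to align in phase at a single z on |z|=r.
Part (b). At z = 1 (real, on the circle |z| = r):
  p(1) = (-4)·1^0 + (4)·1^1 + (2)·1^2 + (4)·1^3 + (1)·1^4 = 7.
  |p(1)| = 7.
Check: |p(1)| = 7 ≤ 15 = M_tri(1). ✓ Equality does not hold at z = 1 (the coefficients have mixed signs, so the terms do not all align in phase there).

M_tri(1) = 15; |p(1)| = 7; equality at z=1: no.


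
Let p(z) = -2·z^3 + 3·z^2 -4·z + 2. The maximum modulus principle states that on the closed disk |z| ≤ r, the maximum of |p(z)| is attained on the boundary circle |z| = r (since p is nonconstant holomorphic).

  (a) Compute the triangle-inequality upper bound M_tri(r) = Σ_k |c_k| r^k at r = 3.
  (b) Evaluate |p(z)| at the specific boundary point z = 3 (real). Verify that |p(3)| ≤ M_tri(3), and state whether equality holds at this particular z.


Coefficients: c_0 = 2, c_1 = -4, c_2 = 3, c_3 = -2. Radius r = 3.
Part (a). Triangle bound: M_tri(r) = Σ_k |c_k| r^k
  = |2|·3^0 + |-4|·3^1 + |3|·3^2 + |-2|·3^3
  = 2 + 12 + 27 + 54 = 95.
This bounds M(r) := max_{|z|=r} |p(z)| from above; equality holds iff all terms c_k z^k can be made to align in phase at a single z on |z|=r.
Part (b). At z = 3 (real, on the circle |z| = r):
  p(3) = (2)·3^0 + (-4)·3^1 + (3)·3^2 + (-2)·3^3 = -37.
  |p(3)| = 37.
Check: |p(3)| = 37 ≤ 95 = M_tri(3). ✓ Equality does not hold at z = 3 (the coefficients have mixed signs, so the terms do not all align in phase there).

M_tri(3) = 95; |p(3)| = 37; equality at z=3: no.


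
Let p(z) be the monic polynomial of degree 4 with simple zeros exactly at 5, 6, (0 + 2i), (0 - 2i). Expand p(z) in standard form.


The polynomial is p(z) = ∏_{α ∈ S} (z − α), where S = {5, 6, (0 + 2i), (0 - 2i)}.
Expanding the product yields: p(z) = z^4 -11·z^3 + 34·z^2 -44·z + 120.
Note conjugate pairs combine to real quadratics: (z − (0+2i))(z − (0−2i)) = z² + 4.
The resulting polynomial has degree 4 and real coefficients as required.

p(z) = z^4 -11·z^3 + 34·z^2 -44·z + 120.


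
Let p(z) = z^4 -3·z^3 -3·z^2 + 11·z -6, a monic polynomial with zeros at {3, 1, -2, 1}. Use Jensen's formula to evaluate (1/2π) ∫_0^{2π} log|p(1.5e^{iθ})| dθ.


Zeros: -2, 1, 1, 3; r = 1.5.
Inside |z| < r: 1, 1. Outside (|z| ≥ r): -2, 3.
p(0) = -6, so log|p(0)| = log(6) = 1.7918.
Apply Jensen: I(r) = log|p(0)| + Σ_k log(r/|z_k|), summed over zeros inside |z| < r.
  log(r/|z_k|) for z_k = 1: log(1.5/1) = 0.4055
  log(r/|z_k|) for z_k = 1: log(1.5/1) = 0.4055
  Outside zeros (-2, 3) contribute nothing to the Jensen sum.
Sum over inside zeros: 0.8109.
I(r) = log|p(0)| + (inside sum) = 1.7918 + 0.8109 = 2.6027.
Note: since some zeros are outside |z| ≤ r, the simplified n·log(r) form does NOT apply — only the inside zeros contribute.

I(r) ≈ 2.6027.


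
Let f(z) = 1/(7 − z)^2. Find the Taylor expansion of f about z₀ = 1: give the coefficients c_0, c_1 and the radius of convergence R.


Let w = z − z₀, so z = z₀ + w.
Then 7 − z = 7 − (z₀ + w) = (7 − z₀) − w = 6 − w.
f(z) = 1/(6 − w)^2 = (1/(6)^2) · (1 − w/(6))^{−2}.
By the binomial series (1−u)^{−2} = Σ_{n≥0} C(n+1, 1) u^n for |u|<1, with u = w/(6):
  c_n = C(n+1, 1) / (6)^(n+2).
  c_0 = 1/(6)^2 = 1/36.
  c_1 = 2/(6)^3 = 1/108.
The series is valid for |w/d| < 1, i.e. |z − z₀| < |d|.
Radius of convergence: R = |7 − z₀| = |6| = 6 (distance from z₀ to the singularity z = 7).

c_0 = 1/36, c_1 = 1/108; R = 6.


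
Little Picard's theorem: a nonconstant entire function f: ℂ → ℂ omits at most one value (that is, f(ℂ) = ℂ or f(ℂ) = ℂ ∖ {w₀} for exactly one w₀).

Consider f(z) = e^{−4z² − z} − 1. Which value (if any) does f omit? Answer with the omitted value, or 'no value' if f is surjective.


Little Picard bounds the complement of f(ℂ) to at most one point.
The exponent g(z) = −4z² − z is a nonconstant polynomial, hence surjective onto ℂ. So e^{g(z)} takes every value in {e^w : w ∈ ℂ} = ℂ ∖ {0}. Adding -1 shifts the range to ℂ ∖ {-1}. f omits exactly -1.

Omitted value: -1.


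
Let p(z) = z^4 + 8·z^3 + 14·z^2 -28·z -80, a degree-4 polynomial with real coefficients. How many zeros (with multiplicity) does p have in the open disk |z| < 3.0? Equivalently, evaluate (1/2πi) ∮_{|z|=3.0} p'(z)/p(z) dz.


The zeros of p are: (-3 + 1i), (-3 - 1i), -4, 2.
Their magnitudes are: 3.162, 3.162, 4, 2.
Zeros with |z| < R = 3.0: 2.
Count = 1.
By the argument principle, (1/2πi) ∮_{|z|=R} p'(z)/p(z) dz equals exactly this count.

Number of zeros inside |z| < 3.0: 1.


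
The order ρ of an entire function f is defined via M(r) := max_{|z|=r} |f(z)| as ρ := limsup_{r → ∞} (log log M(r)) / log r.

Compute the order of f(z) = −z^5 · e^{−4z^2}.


M(r) = max_{|z|=r} |-1|·|z|^5·|e^{−4z^2}| = 1·r^5 · e^{4r^2} (the factors attain their maxima compatibly on |z|=r). Then log M(r) = log 1 + 5·log r + 4r^2, dominated by the last term, so log log M(r) ~ 2·log r. The polynomial factor -1z^5 contributes only a log r term and does not affect the order. ρ = 2.
Therefore ρ = 2.

Order ρ = 2.


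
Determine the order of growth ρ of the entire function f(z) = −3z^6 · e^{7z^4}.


M(r) = max_{|z|=r} |-3|·|z|^6·|e^{7z^4}| = 3·r^6 · e^{7r^4} (the factors attain their maxima compatibly on |z|=r). Then log M(r) = log 3 + 6·log r + 7r^4, dominated by the last term, so log log M(r) ~ 4·log r. The polynomial factor -3z^6 contributes only a log r term and does not affect the order. ρ = 4.
Therefore ρ = 4.

Order ρ = 4.


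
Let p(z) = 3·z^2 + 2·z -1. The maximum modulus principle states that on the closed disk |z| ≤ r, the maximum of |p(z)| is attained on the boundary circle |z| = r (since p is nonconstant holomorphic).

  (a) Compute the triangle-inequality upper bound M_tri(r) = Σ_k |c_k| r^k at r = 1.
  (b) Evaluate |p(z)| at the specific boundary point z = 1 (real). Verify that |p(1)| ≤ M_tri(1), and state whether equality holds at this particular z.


Coefficients: c_0 = -1, c_1 = 2, c_2 = 3. Radius r = 1.
Part (a). Triangle bound: M_tri(r) = Σ_k |c_k| r^k
  = |-1|·1^0 + |2|·1^1 + |3|·1^2
  = 1 + 2 + 3 = 6.
This bounds M(r) := max_{|z|=r} |p(z)| from above; equality holds iff all terms c_k z^k can be made to align in phase at a single z on |z|=r.
Part (b). At z = 1 (real, on the circle |z| = r):
  p(1) = (-1)·1^0 + (2)·1^1 + (3)·1^2 = 4.
  |p(1)| = 4.
Check: |p(1)| = 4 ≤ 6 = M_tri(1). ✓ Equality does not hold at z = 1 (the coefficients have mixed signs, so the terms do not all align in phase there).

M_tri(1) = 6; |p(1)| = 4; equality at z=1: no.


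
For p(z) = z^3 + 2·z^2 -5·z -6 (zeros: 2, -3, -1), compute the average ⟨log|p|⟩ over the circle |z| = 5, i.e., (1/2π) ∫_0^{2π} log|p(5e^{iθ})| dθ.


Zeros: -3, -1, 2; r = 5.
Inside |z| < r: -3, -1, 2. Outside (|z| ≥ r): ∅.
p(0) = -6, so log|p(0)| = log(6) = 1.7918.
Apply Jensen: I(r) = log|p(0)| + Σ_k log(r/|z_k|), summed over zeros inside |z| < r.
  log(r/|z_k|) for z_k = 2: log(5/2) = 0.9163
  log(r/|z_k|) for z_k = -3: log(5/3) = 0.5108
  log(r/|z_k|) for z_k = -1: log(5/1) = 1.6094
Sum over inside zeros: 3.0366.
I(r) = log|p(0)| + (inside sum) = 1.7918 + 3.0366 = 4.8283.
Closed form (all zeros inside, monic): I(r) = n·log(r) = 3·log(5) = 4.8283. ✓

I(r) ≈ 4.8283.


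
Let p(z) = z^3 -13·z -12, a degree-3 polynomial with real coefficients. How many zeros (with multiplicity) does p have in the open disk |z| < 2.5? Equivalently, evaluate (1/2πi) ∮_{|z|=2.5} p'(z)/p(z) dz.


The zeros of p are: -1, -3, 4.
Their magnitudes are: 1, 3, 4.
Zeros with |z| < R = 2.5: -1.
Count = 1.
By the argument principle, (1/2πi) ∮_{|z|=R} p'(z)/p(z) dz equals exactly this count.

Number of zeros inside |z| < 2.5: 1.


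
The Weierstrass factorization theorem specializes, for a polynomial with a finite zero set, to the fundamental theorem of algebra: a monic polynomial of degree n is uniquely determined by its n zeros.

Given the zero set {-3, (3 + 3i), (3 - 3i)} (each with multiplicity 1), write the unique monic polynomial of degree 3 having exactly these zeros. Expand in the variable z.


The polynomial is p(z) = ∏_{α ∈ S} (z − α), where S = {-3, (3 + 3i), (3 - 3i)}.
Expanding the product yields: p(z) = z^3 -3·z^2 + 54.
Note conjugate pairs combine to real quadratics: (z − (3+3i))(z − (3−3i)) = z² − 6z + 18.
The resulting polynomial has degree 3 and real coefficients as required.

p(z) = z^3 -3·z^2 + 54.


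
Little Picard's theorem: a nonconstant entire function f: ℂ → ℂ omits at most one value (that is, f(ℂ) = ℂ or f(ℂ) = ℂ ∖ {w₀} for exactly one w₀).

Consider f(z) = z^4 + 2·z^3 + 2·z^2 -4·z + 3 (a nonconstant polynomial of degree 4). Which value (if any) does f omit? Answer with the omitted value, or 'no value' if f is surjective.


Little Picard bounds the complement of f(ℂ) to at most one point.
For every w ∈ ℂ, the equation p(z) − w = 0 is a nonconstant polynomial in z and hence has at least one root by the fundamental theorem of algebra. So p is surjective onto ℂ, omitting no value.

Omitted value: no value.
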